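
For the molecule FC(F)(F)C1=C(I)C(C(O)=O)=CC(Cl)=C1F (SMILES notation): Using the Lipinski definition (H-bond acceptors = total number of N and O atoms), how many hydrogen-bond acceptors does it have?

2

N atoms: 0; O atoms: 2.
Lipinski HBA = 0 + 2 = 2.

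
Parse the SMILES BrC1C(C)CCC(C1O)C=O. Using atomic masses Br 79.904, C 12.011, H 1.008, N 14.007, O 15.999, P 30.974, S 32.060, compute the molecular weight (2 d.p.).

First, the molecular formula is C8H13BrO2 (counting implicit H from valence).
  Br: 1 × 79.904 = 79.904
  C: 8 × 12.011 = 96.088
  H: 13 × 1.008 = 13.104
  O: 2 × 15.999 = 31.998
Sum: 1×79.904 + 8×12.011 + 13×1.008 + 2×15.999 = 221.094 → 221.09 g/mol.

221.09 g/mol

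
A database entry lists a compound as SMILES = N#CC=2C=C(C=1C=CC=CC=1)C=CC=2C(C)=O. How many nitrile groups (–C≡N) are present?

1

The nitrile motif appears at heavy-atom position 2 in the SMILES.
Other groups present: 1 ketone.
Nitrile count: 1.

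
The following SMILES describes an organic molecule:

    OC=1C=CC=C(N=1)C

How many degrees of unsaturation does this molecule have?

Degree of unsaturation = (number of rings) + (number of π bonds).
Ring closures in the SMILES: 1.
π bonds: 3 double bonds (each 1 DoU) → 3 DoU from unsaturation.
Total DoU = 1 + 3 = 4.

4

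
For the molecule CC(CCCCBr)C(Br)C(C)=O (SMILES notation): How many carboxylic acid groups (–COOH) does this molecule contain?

Scan the SMILES for the carboxylic acid motif — none present.
Groups that are present: 1 ketone.

0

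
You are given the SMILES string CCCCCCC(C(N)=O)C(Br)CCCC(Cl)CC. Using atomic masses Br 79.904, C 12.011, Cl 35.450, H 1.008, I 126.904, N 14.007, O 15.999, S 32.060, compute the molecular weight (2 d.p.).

First, the molecular formula is C15H29BrClNO (counting implicit H from valence).
  Br: 1 × 79.904 = 79.904
  C: 15 × 12.011 = 180.165
  Cl: 1 × 35.450 = 35.450
  H: 29 × 1.008 = 29.232
  N: 1 × 14.007 = 14.007
  O: 1 × 15.999 = 15.999
Sum: 1×79.904 + 15×12.011 + 1×35.450 + 29×1.008 + 1×14.007 + 1×15.999 = 354.757 → 354.76 g/mol.

354.76 g/mol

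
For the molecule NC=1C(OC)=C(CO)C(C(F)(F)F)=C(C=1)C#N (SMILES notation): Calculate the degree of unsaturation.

Molecular formula: C10H9F3N2O2.
DoU = (2C + 2 + N − H − X) / 2, where X is the halogen count and O/S are ignored.
    = (2·10 + 2 + 2 − 9 − 3) / 2 = 12 / 2 = 6.

6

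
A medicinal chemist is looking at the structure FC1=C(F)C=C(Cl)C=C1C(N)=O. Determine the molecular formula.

C7H4ClF2NO

Walk through each heavy atom and fill implicit hydrogens from standard valence (C 4, N 3, O 2, S 2, halogen 1):
  atom 1: F (halogen, monovalent) → 0 H
  atom 2: C, bond orders sum to 4 (valence 4) → 0 H
  atom 3: C, bond orders sum to 4 (valence 4) → 0 H
  atom 4: F (halogen, monovalent) → 0 H
  atom 5: C, bond orders sum to 3 (valence 4) → 1 H
  atom 6: C, bond orders sum to 4 (valence 4) → 0 H
  atom 7: Cl (halogen, monovalent) → 0 H
  atom 8: C, bond orders sum to 3 (valence 4) → 1 H
  atom 9: C, bond orders sum to 4 (valence 4) → 0 H
  atom 10: C, bond orders sum to 4 (valence 4) → 0 H
  atom 11: N, bond orders sum to 1 (valence 3) → 2 H
  atom 12: O, bond orders sum to 2 (valence 2) → 0 H
Totals → C:7, H:4, Cl:1, F:2, N:1, O:1.
In Hill order: C7H4ClF2NO.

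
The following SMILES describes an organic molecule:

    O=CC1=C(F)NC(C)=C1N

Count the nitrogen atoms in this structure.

Scan the SMILES for N atoms (remember two-letter symbols like Cl and Br are single atoms).
Nitrogen count: 2.

2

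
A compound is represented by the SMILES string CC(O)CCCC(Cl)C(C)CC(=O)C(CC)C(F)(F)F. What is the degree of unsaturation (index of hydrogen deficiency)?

1

Molecular formula: C14H24ClF3O2.
DoU = (2C + 2 + N − H − X) / 2, where X is the halogen count and O/S are ignored.
    = (2·14 + 2 + 0 − 24 − 4) / 2 = 2 / 2 = 1.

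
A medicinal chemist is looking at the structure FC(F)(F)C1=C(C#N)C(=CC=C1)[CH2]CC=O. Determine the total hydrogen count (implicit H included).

8

Walk through each heavy atom and fill implicit hydrogens from standard valence (C 4, N 3, O 2, S 2, halogen 1):
  atom 1: F (halogen, monovalent) → 0 H
  atom 2: C, bond orders sum to 4 (valence 4) → 0 H
  atom 3: F (halogen, monovalent) → 0 H
  atom 4: F (halogen, monovalent) → 0 H
  atom 5: C, bond orders sum to 4 (valence 4) → 0 H
  atom 6: C, bond orders sum to 4 (valence 4) → 0 H
  atom 7: C, bond orders sum to 4 (valence 4) → 0 H
  atom 8: N, bond orders sum to 3 (valence 3) → 0 H
  atom 9: C, bond orders sum to 4 (valence 4) → 0 H
  atom 10: C, bond orders sum to 3 (valence 4) → 1 H
  atom 11: C, bond orders sum to 3 (valence 4) → 1 H
  atom 12: C, bond orders sum to 3 (valence 4) → 1 H
  atom 13: C with explicit H count 2
  atom 14: C, bond orders sum to 2 (valence 4) → 2 H
  atom 15: C, bond orders sum to 3 (valence 4) → 1 H
  atom 16: O, bond orders sum to 2 (valence 2) → 0 H
Total hydrogens: 8.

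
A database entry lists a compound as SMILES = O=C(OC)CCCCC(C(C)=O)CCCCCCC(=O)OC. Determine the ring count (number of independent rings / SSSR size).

In SMILES, each pair of matching ring-closure digits denotes one ring-closing bond; the number of such bonds equals the number of independent rings.
Ring-closure bonds here: 0.

0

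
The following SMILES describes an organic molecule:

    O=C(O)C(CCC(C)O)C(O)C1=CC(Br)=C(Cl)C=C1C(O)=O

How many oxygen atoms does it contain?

Scan the SMILES for O atoms (remember two-letter symbols like Cl and Br are single atoms).
Oxygen count: 6.

6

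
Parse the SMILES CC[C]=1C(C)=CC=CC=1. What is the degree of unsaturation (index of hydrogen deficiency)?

Molecular formula: C9H12.
DoU = (2C + 2 + N − H − X) / 2, where X is the halogen count and O/S are ignored.
    = (2·9 + 2 + 0 − 12 − 0) / 2 = 8 / 2 = 4.

4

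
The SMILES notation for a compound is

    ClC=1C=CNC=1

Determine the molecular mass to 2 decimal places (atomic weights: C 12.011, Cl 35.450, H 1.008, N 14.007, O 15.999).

101.53 g/mol

First, the molecular formula is C4H4ClN (counting implicit H from valence).
  C: 4 × 12.011 = 48.044
  Cl: 1 × 35.450 = 35.450
  H: 4 × 1.008 = 4.032
  N: 1 × 14.007 = 14.007
Sum: 4×12.011 + 1×35.450 + 4×1.008 + 1×14.007 = 101.533 → 101.53 g/mol.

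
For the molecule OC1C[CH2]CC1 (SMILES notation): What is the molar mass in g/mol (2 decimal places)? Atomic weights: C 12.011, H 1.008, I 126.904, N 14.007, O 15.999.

First, the molecular formula is C5H10O (counting implicit H from valence).
  C: 5 × 12.011 = 60.055
  H: 10 × 1.008 = 10.080
  O: 1 × 15.999 = 15.999
Sum: 5×12.011 + 10×1.008 + 1×15.999 = 86.134 → 86.13 g/mol.

86.13 g/mol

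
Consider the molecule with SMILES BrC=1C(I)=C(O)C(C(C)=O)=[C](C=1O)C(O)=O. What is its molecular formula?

Walk through each heavy atom and fill implicit hydrogens from standard valence (C 4, N 3, O 2, S 2, halogen 1):
  atom 1: Br (halogen, monovalent) → 0 H
  atom 2: C, bond orders sum to 4 (valence 4) → 0 H
  atom 3: C, bond orders sum to 4 (valence 4) → 0 H
  atom 4: I (halogen, monovalent) → 0 H
  atom 5: C, bond orders sum to 4 (valence 4) → 0 H
  atom 6: O, bond orders sum to 1 (valence 2) → 1 H
  atom 7: C, bond orders sum to 4 (valence 4) → 0 H
  atom 8: C, bond orders sum to 4 (valence 4) → 0 H
  atom 9: C, bond orders sum to 1 (valence 4) → 3 H
  atom 10: O, bond orders sum to 2 (valence 2) → 0 H
  atom 11: C with explicit H count 0
  atom 12: C, bond orders sum to 4 (valence 4) → 0 H
  atom 13: O, bond orders sum to 1 (valence 2) → 1 H
  atom 14: C, bond orders sum to 4 (valence 4) → 0 H
  atom 15: O, bond orders sum to 1 (valence 2) → 1 H
  atom 16: O, bond orders sum to 2 (valence 2) → 0 H
Totals → C:9, H:6, Br:1, I:1, O:5.

C9H6BrIO5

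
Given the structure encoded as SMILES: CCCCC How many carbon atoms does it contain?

5

Count every carbon token in the SMILES (each C, including those in ring-closure positions and inside branches).
Carbon count: 5.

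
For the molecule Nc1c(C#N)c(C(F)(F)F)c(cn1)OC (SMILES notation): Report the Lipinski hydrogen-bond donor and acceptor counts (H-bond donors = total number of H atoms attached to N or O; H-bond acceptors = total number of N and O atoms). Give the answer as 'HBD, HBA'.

2, 4

Donors: find every N or O and count the H atoms it carries.
  atom 1 (N): bond orders sum to 1 → 2 H
  atom 5 (N): bond orders sum to 3 → 0 H
  atom 13 (N): bond orders sum to 3 → 0 H
  atom 14 (O): bond orders sum to 2 → 0 H
Lipinski HBD = 2.
Acceptors: N atoms = 3, O atoms = 1 → HBA = 4.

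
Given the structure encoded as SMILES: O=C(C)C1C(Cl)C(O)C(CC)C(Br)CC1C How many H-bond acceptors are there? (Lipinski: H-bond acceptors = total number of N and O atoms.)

N atoms: 0; O atoms: 2.
Lipinski HBA = 0 + 2 = 2.

2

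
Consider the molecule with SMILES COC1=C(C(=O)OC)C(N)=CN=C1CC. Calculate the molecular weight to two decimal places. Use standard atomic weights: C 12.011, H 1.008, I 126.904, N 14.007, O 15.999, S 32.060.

First, the molecular formula is C10H14N2O3 (counting implicit H from valence).
  C: 10 × 12.011 = 120.110
  H: 14 × 1.008 = 14.112
  N: 2 × 14.007 = 28.014
  O: 3 × 15.999 = 47.997
Sum: 10×12.011 + 14×1.008 + 2×14.007 + 3×15.999 = 210.233 → 210.23 g/mol.

210.23 g/mol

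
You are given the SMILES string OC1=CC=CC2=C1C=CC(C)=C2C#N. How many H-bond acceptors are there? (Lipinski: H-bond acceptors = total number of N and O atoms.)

2

N atoms: 1; O atoms: 1.
Lipinski HBA = 1 + 1 = 2.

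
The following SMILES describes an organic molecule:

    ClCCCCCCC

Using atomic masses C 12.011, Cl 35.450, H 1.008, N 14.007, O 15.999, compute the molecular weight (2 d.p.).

134.65 g/mol

First, the molecular formula is C7H15Cl (counting implicit H from valence).
  C: 7 × 12.011 = 84.077
  Cl: 1 × 35.450 = 35.450
  H: 15 × 1.008 = 15.120
Sum: 7×12.011 + 1×35.450 + 15×1.008 = 134.647 → 134.65 g/mol.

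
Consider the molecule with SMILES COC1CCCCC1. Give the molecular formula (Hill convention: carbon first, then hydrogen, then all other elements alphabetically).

C7H14O

Walk through each heavy atom and fill implicit hydrogens from standard valence (C 4, N 3, O 2, S 2, halogen 1):
  atom 1: C, bond orders sum to 1 (valence 4) → 3 H
  atom 2: O, bond orders sum to 2 (valence 2) → 0 H
  atom 3: C, bond orders sum to 3 (valence 4) → 1 H
  atom 4: C, bond orders sum to 2 (valence 4) → 2 H
  atom 5: C, bond orders sum to 2 (valence 4) → 2 H
  atom 6: C, bond orders sum to 2 (valence 4) → 2 H
  atom 7: C, bond orders sum to 2 (valence 4) → 2 H
  atom 8: C, bond orders sum to 2 (valence 4) → 2 H
Totals → C:7, H:14, O:1.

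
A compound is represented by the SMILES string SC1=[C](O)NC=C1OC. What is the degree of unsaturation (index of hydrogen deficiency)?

3

Molecular formula: C5H7NO2S.
DoU = (2C + 2 + N − H − X) / 2, where X is the halogen count and O/S are ignored.
    = (2·5 + 2 + 1 − 7 − 0) / 2 = 6 / 2 = 3.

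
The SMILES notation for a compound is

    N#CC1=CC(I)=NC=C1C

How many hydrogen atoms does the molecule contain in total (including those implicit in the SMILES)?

5

Walk through each heavy atom and fill implicit hydrogens from standard valence (C 4, N 3, O 2, S 2, halogen 1):
  atom 1: N, bond orders sum to 3 (valence 3) → 0 H
  atom 2: C, bond orders sum to 4 (valence 4) → 0 H
  atom 3: C, bond orders sum to 4 (valence 4) → 0 H
  atom 4: C, bond orders sum to 3 (valence 4) → 1 H
  atom 5: C, bond orders sum to 4 (valence 4) → 0 H
  atom 6: I (halogen, monovalent) → 0 H
  atom 7: N, bond orders sum to 3 (valence 3) → 0 H
  atom 8: C, bond orders sum to 3 (valence 4) → 1 H
  atom 9: C, bond orders sum to 4 (valence 4) → 0 H
  atom 10: C, bond orders sum to 1 (valence 4) → 3 H
Total hydrogens: 5.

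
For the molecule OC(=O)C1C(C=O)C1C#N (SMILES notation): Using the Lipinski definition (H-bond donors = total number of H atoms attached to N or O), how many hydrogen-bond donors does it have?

Donors: find every N or O and count the H atoms it carries.
  atom 1 (O): bond orders sum to 1 → 1 H
  atom 3 (O): bond orders sum to 2 → 0 H
  atom 7 (O): bond orders sum to 2 → 0 H
  atom 10 (N): bond orders sum to 3 → 0 H
Lipinski HBD = 1.

1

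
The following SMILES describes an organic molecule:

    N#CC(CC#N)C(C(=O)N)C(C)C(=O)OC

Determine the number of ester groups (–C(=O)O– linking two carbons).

The ester motif appears at heavy-atom position 13 in the SMILES.
Other groups present: 1 amide, 2 nitrile.
Ester count: 1.

1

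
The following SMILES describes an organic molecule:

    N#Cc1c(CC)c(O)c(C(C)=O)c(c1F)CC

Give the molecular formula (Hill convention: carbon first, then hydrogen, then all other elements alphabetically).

C13H14FNO2

Walk through each heavy atom and fill implicit hydrogens from standard valence (C 4, N 3, O 2, S 2, halogen 1); for lowercase aromatic atoms, an aromatic c carries 1 H when it has two neighbours and 0 H with three, and aromatic n carries 0 H:
  atom 1: N, bond orders sum to 3 (valence 3) → 0 H
  atom 2: C, bond orders sum to 4 (valence 4) → 0 H
  atom 3: aromatic c, 3 neighbours → 0 H
  atom 4: aromatic c, 3 neighbours → 0 H
  atom 5: C, bond orders sum to 2 (valence 4) → 2 H
  atom 6: C, bond orders sum to 1 (valence 4) → 3 H
  atom 7: aromatic c, 3 neighbours → 0 H
  atom 8: O, bond orders sum to 1 (valence 2) → 1 H
  atom 9: aromatic c, 3 neighbours → 0 H
  atom 10: C, bond orders sum to 4 (valence 4) → 0 H
  atom 11: C, bond orders sum to 1 (valence 4) → 3 H
  atom 12: O, bond orders sum to 2 (valence 2) → 0 H
  atom 13: aromatic c, 3 neighbours → 0 H
  atom 14: aromatic c, 3 neighbours → 0 H
  atom 15: F (halogen, monovalent) → 0 H
  atom 16: C, bond orders sum to 2 (valence 4) → 2 H
  atom 17: C, bond orders sum to 1 (valence 4) → 3 H
Totals → C:13, H:14, F:1, N:1, O:2.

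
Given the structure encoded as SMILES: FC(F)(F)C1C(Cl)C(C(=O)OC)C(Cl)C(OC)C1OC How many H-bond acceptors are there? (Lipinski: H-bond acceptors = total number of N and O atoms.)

N atoms: 0; O atoms: 4.
Lipinski HBA = 0 + 4 = 4.

4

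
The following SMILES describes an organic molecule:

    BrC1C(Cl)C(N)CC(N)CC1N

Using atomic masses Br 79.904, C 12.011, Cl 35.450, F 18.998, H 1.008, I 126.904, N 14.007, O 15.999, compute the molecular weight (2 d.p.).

First, the molecular formula is C7H15BrClN3 (counting implicit H from valence).
  Br: 1 × 79.904 = 79.904
  C: 7 × 12.011 = 84.077
  Cl: 1 × 35.450 = 35.450
  H: 15 × 1.008 = 15.120
  N: 3 × 14.007 = 42.021
Sum: 1×79.904 + 7×12.011 + 1×35.450 + 15×1.008 + 3×14.007 = 256.572 → 256.57 g/mol.

256.57 g/mol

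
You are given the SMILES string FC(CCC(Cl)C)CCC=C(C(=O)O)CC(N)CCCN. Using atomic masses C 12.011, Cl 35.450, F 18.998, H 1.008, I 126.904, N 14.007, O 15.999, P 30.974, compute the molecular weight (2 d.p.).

322.85 g/mol

First, the molecular formula is C15H28ClFN2O2 (counting implicit H from valence).
  C: 15 × 12.011 = 180.165
  Cl: 1 × 35.450 = 35.450
  F: 1 × 18.998 = 18.998
  H: 28 × 1.008 = 28.224
  N: 2 × 14.007 = 28.014
  O: 2 × 15.999 = 31.998
Sum: 15×12.011 + 1×35.450 + 1×18.998 + 28×1.008 + 2×14.007 + 2×15.999 = 322.849 → 322.85 g/mol.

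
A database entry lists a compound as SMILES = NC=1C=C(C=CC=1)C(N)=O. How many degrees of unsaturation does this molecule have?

5

Degree of unsaturation = (number of rings) + (number of π bonds).
Ring closures in the SMILES: 1.
π bonds: 4 double bonds (each 1 DoU) → 4 DoU from unsaturation.
Total DoU = 1 + 4 = 5.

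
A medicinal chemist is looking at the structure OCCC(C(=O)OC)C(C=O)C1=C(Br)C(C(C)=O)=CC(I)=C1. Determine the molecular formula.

C15H16BrIO5

Walk through each heavy atom and fill implicit hydrogens from standard valence (C 4, N 3, O 2, S 2, halogen 1):
  atom 1: O, bond orders sum to 1 (valence 2) → 1 H
  atom 2: C, bond orders sum to 2 (valence 4) → 2 H
  atom 3: C, bond orders sum to 2 (valence 4) → 2 H
  atom 4: C, bond orders sum to 3 (valence 4) → 1 H
  atom 5: C, bond orders sum to 4 (valence 4) → 0 H
  atom 6: O, bond orders sum to 2 (valence 2) → 0 H
  atom 7: O, bond orders sum to 2 (valence 2) → 0 H
  atom 8: C, bond orders sum to 1 (valence 4) → 3 H
  atom 9: C, bond orders sum to 3 (valence 4) → 1 H
  atom 10: C, bond orders sum to 3 (valence 4) → 1 H
  atom 11: O, bond orders sum to 2 (valence 2) → 0 H
  atom 12: C, bond orders sum to 4 (valence 4) → 0 H
  atom 13: C, bond orders sum to 4 (valence 4) → 0 H
  atom 14: Br (halogen, monovalent) → 0 H
  atom 15: C, bond orders sum to 4 (valence 4) → 0 H
  atom 16: C, bond orders sum to 4 (valence 4) → 0 H
  atom 17: C, bond orders sum to 1 (valence 4) → 3 H
  atom 18: O, bond orders sum to 2 (valence 2) → 0 H
  atom 19: C, bond orders sum to 3 (valence 4) → 1 H
  atom 20: C, bond orders sum to 4 (valence 4) → 0 H
  atom 21: I (halogen, monovalent) → 0 H
  atom 22: C, bond orders sum to 3 (valence 4) → 1 H
Totals → C:15, H:16, Br:1, I:1, O:5.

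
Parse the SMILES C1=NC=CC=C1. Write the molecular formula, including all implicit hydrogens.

Walk through each heavy atom and fill implicit hydrogens from standard valence (C 4, N 3, O 2, S 2, halogen 1):
  atom 1: C, bond orders sum to 3 (valence 4) → 1 H
  atom 2: N, bond orders sum to 3 (valence 3) → 0 H
  atom 3: C, bond orders sum to 3 (valence 4) → 1 H
  atom 4: C, bond orders sum to 3 (valence 4) → 1 H
  atom 5: C, bond orders sum to 3 (valence 4) → 1 H
  atom 6: C, bond orders sum to 3 (valence 4) → 1 H
Totals → C:5, H:5, N:1.

C5H5N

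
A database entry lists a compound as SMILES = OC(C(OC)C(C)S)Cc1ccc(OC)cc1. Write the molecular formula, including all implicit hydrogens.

C13H20O3S

Walk through each heavy atom and fill implicit hydrogens from standard valence (C 4, N 3, O 2, S 2, halogen 1); for lowercase aromatic atoms, an aromatic c carries 1 H when it has two neighbours and 0 H with three, and aromatic n carries 0 H:
  atom 1: O, bond orders sum to 1 (valence 2) → 1 H
  atom 2: C, bond orders sum to 3 (valence 4) → 1 H
  atom 3: C, bond orders sum to 3 (valence 4) → 1 H
  atom 4: O, bond orders sum to 2 (valence 2) → 0 H
  atom 5: C, bond orders sum to 1 (valence 4) → 3 H
  atom 6: C, bond orders sum to 3 (valence 4) → 1 H
  atom 7: C, bond orders sum to 1 (valence 4) → 3 H
  atom 8: S, bond orders sum to 1 (valence 2) → 1 H
  atom 9: C, bond orders sum to 2 (valence 4) → 2 H
  atom 10: aromatic c, 3 neighbours → 0 H
  atom 11: aromatic c, 2 neighbours → 1 H
  atom 12: aromatic c, 2 neighbours → 1 H
  atom 13: aromatic c, 3 neighbours → 0 H
  atom 14: O, bond orders sum to 2 (valence 2) → 0 H
  atom 15: C, bond orders sum to 1 (valence 4) → 3 H
  atom 16: aromatic c, 2 neighbours → 1 H
  atom 17: aromatic c, 2 neighbours → 1 H
Totals → C:13, H:20, O:3, S:1.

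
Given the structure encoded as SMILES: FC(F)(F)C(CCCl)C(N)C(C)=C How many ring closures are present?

In SMILES, each pair of matching ring-closure digits denotes one ring-closing bond; the number of such bonds equals the number of independent rings.
Ring-closure bonds here: 0.

0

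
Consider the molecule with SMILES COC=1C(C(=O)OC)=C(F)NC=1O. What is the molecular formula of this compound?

C7H8FNO4

Walk through each heavy atom and fill implicit hydrogens from standard valence (C 4, N 3, O 2, S 2, halogen 1):
  atom 1: C, bond orders sum to 1 (valence 4) → 3 H
  atom 2: O, bond orders sum to 2 (valence 2) → 0 H
  atom 3: C, bond orders sum to 4 (valence 4) → 0 H
  atom 4: C, bond orders sum to 4 (valence 4) → 0 H
  atom 5: C, bond orders sum to 4 (valence 4) → 0 H
  atom 6: O, bond orders sum to 2 (valence 2) → 0 H
  atom 7: O, bond orders sum to 2 (valence 2) → 0 H
  atom 8: C, bond orders sum to 1 (valence 4) → 3 H
  atom 9: C, bond orders sum to 4 (valence 4) → 0 H
  atom 10: F (halogen, monovalent) → 0 H
  atom 11: N, bond orders sum to 2 (valence 3) → 1 H
  atom 12: C, bond orders sum to 4 (valence 4) → 0 H
  atom 13: O, bond orders sum to 1 (valence 2) → 1 H
Totals → C:7, H:8, F:1, N:1, O:4.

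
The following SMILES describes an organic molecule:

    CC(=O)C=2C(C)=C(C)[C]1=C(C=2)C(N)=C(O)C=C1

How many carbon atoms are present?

14

Count every carbon token in the SMILES (each C, including those in ring-closure positions and inside branches).
Carbon count: 14.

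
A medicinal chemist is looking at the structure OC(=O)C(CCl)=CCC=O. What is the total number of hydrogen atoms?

Walk through each heavy atom and fill implicit hydrogens from standard valence (C 4, N 3, O 2, S 2, halogen 1):
  atom 1: O, bond orders sum to 1 (valence 2) → 1 H
  atom 2: C, bond orders sum to 4 (valence 4) → 0 H
  atom 3: O, bond orders sum to 2 (valence 2) → 0 H
  atom 4: C, bond orders sum to 4 (valence 4) → 0 H
  atom 5: C, bond orders sum to 2 (valence 4) → 2 H
  atom 6: Cl (halogen, monovalent) → 0 H
  atom 7: C, bond orders sum to 3 (valence 4) → 1 H
  atom 8: C, bond orders sum to 2 (valence 4) → 2 H
  atom 9: C, bond orders sum to 3 (valence 4) → 1 H
  atom 10: O, bond orders sum to 2 (valence 2) → 0 H
Total hydrogens: 7.

7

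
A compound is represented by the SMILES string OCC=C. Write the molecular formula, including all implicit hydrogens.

Walk through each heavy atom and fill implicit hydrogens from standard valence (C 4, N 3, O 2, S 2, halogen 1):
  atom 1: O, bond orders sum to 1 (valence 2) → 1 H
  atom 2: C, bond orders sum to 2 (valence 4) → 2 H
  atom 3: C, bond orders sum to 3 (valence 4) → 1 H
  atom 4: C, bond orders sum to 2 (valence 4) → 2 H
Totals → C:3, H:6, O:1.

C3H6O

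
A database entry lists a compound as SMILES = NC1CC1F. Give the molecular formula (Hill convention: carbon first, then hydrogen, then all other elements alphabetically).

C3H6FN

Walk through each heavy atom and fill implicit hydrogens from standard valence (C 4, N 3, O 2, S 2, halogen 1):
  atom 1: N, bond orders sum to 1 (valence 3) → 2 H
  atom 2: C, bond orders sum to 3 (valence 4) → 1 H
  atom 3: C, bond orders sum to 2 (valence 4) → 2 H
  atom 4: C, bond orders sum to 3 (valence 4) → 1 H
  atom 5: F (halogen, monovalent) → 0 H
Totals → C:3, H:6, F:1, N:1.
In Hill order: C3H6FN.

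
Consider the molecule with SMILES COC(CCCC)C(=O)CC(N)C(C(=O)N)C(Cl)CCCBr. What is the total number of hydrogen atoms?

Walk through each heavy atom and fill implicit hydrogens from standard valence (C 4, N 3, O 2, S 2, halogen 1):
  atom 1: C, bond orders sum to 1 (valence 4) → 3 H
  atom 2: O, bond orders sum to 2 (valence 2) → 0 H
  atom 3: C, bond orders sum to 3 (valence 4) → 1 H
  atom 4: C, bond orders sum to 2 (valence 4) → 2 H
  atom 5: C, bond orders sum to 2 (valence 4) → 2 H
  atom 6: C, bond orders sum to 2 (valence 4) → 2 H
  atom 7: C, bond orders sum to 1 (valence 4) → 3 H
  atom 8: C, bond orders sum to 4 (valence 4) → 0 H
  atom 9: O, bond orders sum to 2 (valence 2) → 0 H
  atom 10: C, bond orders sum to 2 (valence 4) → 2 H
  atom 11: C, bond orders sum to 3 (valence 4) → 1 H
  atom 12: N, bond orders sum to 1 (valence 3) → 2 H
  atom 13: C, bond orders sum to 3 (valence 4) → 1 H
  atom 14: C, bond orders sum to 4 (valence 4) → 0 H
  atom 15: O, bond orders sum to 2 (valence 2) → 0 H
  atom 16: N, bond orders sum to 1 (valence 3) → 2 H
  atom 17: C, bond orders sum to 3 (valence 4) → 1 H
  atom 18: Cl (halogen, monovalent) → 0 H
  atom 19: C, bond orders sum to 2 (valence 4) → 2 H
  atom 20: C, bond orders sum to 2 (valence 4) → 2 H
  atom 21: C, bond orders sum to 2 (valence 4) → 2 H
  atom 22: Br (halogen, monovalent) → 0 H
Total hydrogens: 28.

28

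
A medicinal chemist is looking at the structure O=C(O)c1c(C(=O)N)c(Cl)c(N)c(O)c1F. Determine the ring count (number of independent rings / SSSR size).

In SMILES, each pair of matching ring-closure digits denotes one ring-closing bond; the number of such bonds equals the number of independent rings.
Ring-closure bonds here: 1.

1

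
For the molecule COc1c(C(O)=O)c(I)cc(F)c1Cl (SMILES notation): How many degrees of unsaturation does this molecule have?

Molecular formula: C8H5ClFIO3.
DoU = (2C + 2 + N − H − X) / 2, where X is the halogen count and O/S are ignored.
    = (2·8 + 2 + 0 − 5 − 3) / 2 = 10 / 2 = 5.

5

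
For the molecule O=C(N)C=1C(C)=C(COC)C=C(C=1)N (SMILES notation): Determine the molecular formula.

C10H14N2O2

Walk through each heavy atom and fill implicit hydrogens from standard valence (C 4, N 3, O 2, S 2, halogen 1):
  atom 1: O, bond orders sum to 2 (valence 2) → 0 H
  atom 2: C, bond orders sum to 4 (valence 4) → 0 H
  atom 3: N, bond orders sum to 1 (valence 3) → 2 H
  atom 4: C, bond orders sum to 4 (valence 4) → 0 H
  atom 5: C, bond orders sum to 4 (valence 4) → 0 H
  atom 6: C, bond orders sum to 1 (valence 4) → 3 H
  atom 7: C, bond orders sum to 4 (valence 4) → 0 H
  atom 8: C, bond orders sum to 2 (valence 4) → 2 H
  atom 9: O, bond orders sum to 2 (valence 2) → 0 H
  atom 10: C, bond orders sum to 1 (valence 4) → 3 H
  atom 11: C, bond orders sum to 3 (valence 4) → 1 H
  atom 12: C, bond orders sum to 4 (valence 4) → 0 H
  atom 13: C, bond orders sum to 3 (valence 4) → 1 H
  atom 14: N, bond orders sum to 1 (valence 3) → 2 H
Totals → C:10, H:14, N:2, O:2.
In Hill order: C10H14N2O2.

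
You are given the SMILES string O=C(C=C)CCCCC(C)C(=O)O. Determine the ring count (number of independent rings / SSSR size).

In SMILES, each pair of matching ring-closure digits denotes one ring-closing bond; the number of such bonds equals the number of independent rings.
Ring-closure bonds here: 0.

0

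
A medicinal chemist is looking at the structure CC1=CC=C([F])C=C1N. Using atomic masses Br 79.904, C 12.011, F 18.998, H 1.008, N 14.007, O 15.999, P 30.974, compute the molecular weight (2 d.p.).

125.15 g/mol

First, the molecular formula is C7H8FN (counting implicit H from valence).
  C: 7 × 12.011 = 84.077
  F: 1 × 18.998 = 18.998
  H: 8 × 1.008 = 8.064
  N: 1 × 14.007 = 14.007
Sum: 7×12.011 + 1×18.998 + 8×1.008 + 1×14.007 = 125.146 → 125.15 g/mol.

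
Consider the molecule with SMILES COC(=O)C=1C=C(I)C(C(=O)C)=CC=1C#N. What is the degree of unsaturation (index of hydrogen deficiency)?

8

Degree of unsaturation = (number of rings) + (number of π bonds).
Ring closures in the SMILES: 1.
π bonds: 5 double bonds (each 1 DoU), 1 triple bond (each 2 DoU) → 7 DoU from unsaturation.
Total DoU = 1 + 7 = 8.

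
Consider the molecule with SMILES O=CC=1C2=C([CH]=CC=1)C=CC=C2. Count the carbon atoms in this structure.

11

Count every carbon token in the SMILES (each C, including those in ring-closure positions and inside branches).
Carbon count: 11.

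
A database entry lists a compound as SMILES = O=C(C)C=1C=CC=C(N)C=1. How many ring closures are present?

1

In SMILES, each pair of matching ring-closure digits denotes one ring-closing bond; the number of such bonds equals the number of independent rings.
Ring-closure bonds here: 1.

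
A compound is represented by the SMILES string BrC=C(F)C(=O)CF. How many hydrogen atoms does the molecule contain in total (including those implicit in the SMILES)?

Walk through each heavy atom and fill implicit hydrogens from standard valence (C 4, N 3, O 2, S 2, halogen 1):
  atom 1: Br (halogen, monovalent) → 0 H
  atom 2: C, bond orders sum to 3 (valence 4) → 1 H
  atom 3: C, bond orders sum to 4 (valence 4) → 0 H
  atom 4: F (halogen, monovalent) → 0 H
  atom 5: C, bond orders sum to 4 (valence 4) → 0 H
  atom 6: O, bond orders sum to 2 (valence 2) → 0 H
  atom 7: C, bond orders sum to 2 (valence 4) → 2 H
  atom 8: F (halogen, monovalent) → 0 H
Total hydrogens: 3.

3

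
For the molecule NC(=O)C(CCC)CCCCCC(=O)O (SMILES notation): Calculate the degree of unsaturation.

Molecular formula: C11H21NO3.
DoU = (2C + 2 + N − H − X) / 2, where X is the halogen count and O/S are ignored.
    = (2·11 + 2 + 1 − 21 − 0) / 2 = 4 / 2 = 2.

2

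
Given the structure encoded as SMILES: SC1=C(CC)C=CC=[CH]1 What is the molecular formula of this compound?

C8H10S

Walk through each heavy atom and fill implicit hydrogens from standard valence (C 4, N 3, O 2, S 2, halogen 1):
  atom 1: S, bond orders sum to 1 (valence 2) → 1 H
  atom 2: C, bond orders sum to 4 (valence 4) → 0 H
  atom 3: C, bond orders sum to 4 (valence 4) → 0 H
  atom 4: C, bond orders sum to 2 (valence 4) → 2 H
  atom 5: C, bond orders sum to 1 (valence 4) → 3 H
  atom 6: C, bond orders sum to 3 (valence 4) → 1 H
  atom 7: C, bond orders sum to 3 (valence 4) → 1 H
  atom 8: C, bond orders sum to 3 (valence 4) → 1 H
  atom 9: C with explicit H count 1
Totals → C:8, H:10, S:1.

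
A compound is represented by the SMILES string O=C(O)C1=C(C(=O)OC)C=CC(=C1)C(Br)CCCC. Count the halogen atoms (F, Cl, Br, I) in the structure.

Halogen atoms appear at heavy-atom position 15 (1×Br).
Other groups present: 1 carboxylic acid, 1 ester.
Halogen count: 1.

1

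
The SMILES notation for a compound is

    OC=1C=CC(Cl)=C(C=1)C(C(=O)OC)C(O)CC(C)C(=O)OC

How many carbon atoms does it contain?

15

Count every carbon token in the SMILES (each C, including those in ring-closure positions and inside branches).
Carbon count: 15.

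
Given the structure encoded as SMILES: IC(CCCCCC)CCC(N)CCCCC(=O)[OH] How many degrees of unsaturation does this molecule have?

Molecular formula: C15H30INO2.
DoU = (2C + 2 + N − H − X) / 2, where X is the halogen count and O/S are ignored.
    = (2·15 + 2 + 1 − 30 − 1) / 2 = 2 / 2 = 1.

1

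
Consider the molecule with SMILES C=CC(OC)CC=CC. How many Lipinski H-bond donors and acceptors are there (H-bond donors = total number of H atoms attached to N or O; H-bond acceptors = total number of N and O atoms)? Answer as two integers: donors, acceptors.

Donors: find every N or O and count the H atoms it carries.
  atom 4 (O): bond orders sum to 2 → 0 H
Lipinski HBD = 0.
Acceptors: N atoms = 0, O atoms = 1 → HBA = 1.

0, 1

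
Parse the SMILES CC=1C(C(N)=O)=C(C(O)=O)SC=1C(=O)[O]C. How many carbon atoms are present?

Count every carbon token in the SMILES (each C, including those in ring-closure positions and inside branches).
Carbon count: 9.

9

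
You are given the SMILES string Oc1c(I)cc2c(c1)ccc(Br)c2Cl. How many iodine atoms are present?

Scan the SMILES for I atoms (remember two-letter symbols like Cl and Br are single atoms).
Iodine count: 1.

1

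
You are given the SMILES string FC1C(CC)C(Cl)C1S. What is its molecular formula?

C6H10ClFS

Walk through each heavy atom and fill implicit hydrogens from standard valence (C 4, N 3, O 2, S 2, halogen 1):
  atom 1: F (halogen, monovalent) → 0 H
  atom 2: C, bond orders sum to 3 (valence 4) → 1 H
  atom 3: C, bond orders sum to 3 (valence 4) → 1 H
  atom 4: C, bond orders sum to 2 (valence 4) → 2 H
  atom 5: C, bond orders sum to 1 (valence 4) → 3 H
  atom 6: C, bond orders sum to 3 (valence 4) → 1 H
  atom 7: Cl (halogen, monovalent) → 0 H
  atom 8: C, bond orders sum to 3 (valence 4) → 1 H
  atom 9: S, bond orders sum to 1 (valence 2) → 1 H
Totals → C:6, H:10, Cl:1, F:1, S:1.
In Hill order: C6H10ClFS.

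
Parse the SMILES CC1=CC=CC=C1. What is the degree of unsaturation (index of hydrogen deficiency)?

Degree of unsaturation = (number of rings) + (number of π bonds).
Ring closures in the SMILES: 1.
π bonds: 3 double bonds (each 1 DoU) → 3 DoU from unsaturation.
Total DoU = 1 + 3 = 4.

4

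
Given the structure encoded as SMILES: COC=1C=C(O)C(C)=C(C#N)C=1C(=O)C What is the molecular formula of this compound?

Walk through each heavy atom and fill implicit hydrogens from standard valence (C 4, N 3, O 2, S 2, halogen 1):
  atom 1: C, bond orders sum to 1 (valence 4) → 3 H
  atom 2: O, bond orders sum to 2 (valence 2) → 0 H
  atom 3: C, bond orders sum to 4 (valence 4) → 0 H
  atom 4: C, bond orders sum to 3 (valence 4) → 1 H
  atom 5: C, bond orders sum to 4 (valence 4) → 0 H
  atom 6: O, bond orders sum to 1 (valence 2) → 1 H
  atom 7: C, bond orders sum to 4 (valence 4) → 0 H
  atom 8: C, bond orders sum to 1 (valence 4) → 3 H
  atom 9: C, bond orders sum to 4 (valence 4) → 0 H
  atom 10: C, bond orders sum to 4 (valence 4) → 0 H
  atom 11: N, bond orders sum to 3 (valence 3) → 0 H
  atom 12: C, bond orders sum to 4 (valence 4) → 0 H
  atom 13: C, bond orders sum to 4 (valence 4) → 0 H
  atom 14: O, bond orders sum to 2 (valence 2) → 0 H
  atom 15: C, bond orders sum to 1 (valence 4) → 3 H
Totals → C:11, H:11, N:1, O:3.
In Hill order: C11H11NO3.

C11H11NO3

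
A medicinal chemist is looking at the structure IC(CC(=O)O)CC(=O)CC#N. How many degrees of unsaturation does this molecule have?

Molecular formula: C7H8INO3.
DoU = (2C + 2 + N − H − X) / 2, where X is the halogen count and O/S are ignored.
    = (2·7 + 2 + 1 − 8 − 1) / 2 = 8 / 2 = 4.

4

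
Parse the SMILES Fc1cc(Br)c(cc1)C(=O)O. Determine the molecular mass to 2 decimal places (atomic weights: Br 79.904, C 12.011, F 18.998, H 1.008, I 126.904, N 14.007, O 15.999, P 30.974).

First, the molecular formula is C7H4BrFO2 (counting implicit H from valence).
  Br: 1 × 79.904 = 79.904
  C: 7 × 12.011 = 84.077
  F: 1 × 18.998 = 18.998
  H: 4 × 1.008 = 4.032
  O: 2 × 15.999 = 31.998
Sum: 1×79.904 + 7×12.011 + 1×18.998 + 4×1.008 + 2×15.999 = 219.009 → 219.01 g/mol.

219.01 g/mol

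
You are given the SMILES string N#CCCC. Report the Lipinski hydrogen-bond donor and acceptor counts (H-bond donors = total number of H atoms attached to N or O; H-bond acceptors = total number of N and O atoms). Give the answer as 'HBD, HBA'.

Donors: find every N or O and count the H atoms it carries.
  atom 1 (N): bond orders sum to 3 → 0 H
Lipinski HBD = 0.
Acceptors: N atoms = 1, O atoms = 0 → HBA = 1.

0, 1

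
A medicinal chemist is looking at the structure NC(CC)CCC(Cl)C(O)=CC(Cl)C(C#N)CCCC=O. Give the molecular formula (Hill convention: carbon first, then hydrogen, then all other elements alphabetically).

C15H24Cl2N2O2

Walk through each heavy atom and fill implicit hydrogens from standard valence (C 4, N 3, O 2, S 2, halogen 1):
  atom 1: N, bond orders sum to 1 (valence 3) → 2 H
  atom 2: C, bond orders sum to 3 (valence 4) → 1 H
  atom 3: C, bond orders sum to 2 (valence 4) → 2 H
  atom 4: C, bond orders sum to 1 (valence 4) → 3 H
  atom 5: C, bond orders sum to 2 (valence 4) → 2 H
  atom 6: C, bond orders sum to 2 (valence 4) → 2 H
  atom 7: C, bond orders sum to 3 (valence 4) → 1 H
  atom 8: Cl (halogen, monovalent) → 0 H
  atom 9: C, bond orders sum to 4 (valence 4) → 0 H
  atom 10: O, bond orders sum to 1 (valence 2) → 1 H
  atom 11: C, bond orders sum to 3 (valence 4) → 1 H
  atom 12: C, bond orders sum to 3 (valence 4) → 1 H
  atom 13: Cl (halogen, monovalent) → 0 H
  atom 14: C, bond orders sum to 3 (valence 4) → 1 H
  atom 15: C, bond orders sum to 4 (valence 4) → 0 H
  atom 16: N, bond orders sum to 3 (valence 3) → 0 H
  atom 17: C, bond orders sum to 2 (valence 4) → 2 H
  atom 18: C, bond orders sum to 2 (valence 4) → 2 H
  atom 19: C, bond orders sum to 2 (valence 4) → 2 H
  atom 20: C, bond orders sum to 3 (valence 4) → 1 H
  atom 21: O, bond orders sum to 2 (valence 2) → 0 H
Totals → C:15, H:24, Cl:2, N:2, O:2.
In Hill order: C15H24Cl2N2O2.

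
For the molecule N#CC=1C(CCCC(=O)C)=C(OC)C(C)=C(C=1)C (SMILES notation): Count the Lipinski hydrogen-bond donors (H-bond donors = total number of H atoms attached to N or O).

0

Donors: find every N or O and count the H atoms it carries.
  atom 1 (N): bond orders sum to 3 → 0 H
  atom 9 (O): bond orders sum to 2 → 0 H
  atom 12 (O): bond orders sum to 2 → 0 H
Lipinski HBD = 0.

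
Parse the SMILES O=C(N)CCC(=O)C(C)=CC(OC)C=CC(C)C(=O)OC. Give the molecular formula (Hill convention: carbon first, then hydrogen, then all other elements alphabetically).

Walk through each heavy atom and fill implicit hydrogens from standard valence (C 4, N 3, O 2, S 2, halogen 1):
  atom 1: O, bond orders sum to 2 (valence 2) → 0 H
  atom 2: C, bond orders sum to 4 (valence 4) → 0 H
  atom 3: N, bond orders sum to 1 (valence 3) → 2 H
  atom 4: C, bond orders sum to 2 (valence 4) → 2 H
  atom 5: C, bond orders sum to 2 (valence 4) → 2 H
  atom 6: C, bond orders sum to 4 (valence 4) → 0 H
  atom 7: O, bond orders sum to 2 (valence 2) → 0 H
  atom 8: C, bond orders sum to 4 (valence 4) → 0 H
  atom 9: C, bond orders sum to 1 (valence 4) → 3 H
  atom 10: C, bond orders sum to 3 (valence 4) → 1 H
  atom 11: C, bond orders sum to 3 (valence 4) → 1 H
  atom 12: O, bond orders sum to 2 (valence 2) → 0 H
  atom 13: C, bond orders sum to 1 (valence 4) → 3 H
  atom 14: C, bond orders sum to 3 (valence 4) → 1 H
  atom 15: C, bond orders sum to 3 (valence 4) → 1 H
  atom 16: C, bond orders sum to 3 (valence 4) → 1 H
  atom 17: C, bond orders sum to 1 (valence 4) → 3 H
  atom 18: C, bond orders sum to 4 (valence 4) → 0 H
  atom 19: O, bond orders sum to 2 (valence 2) → 0 H
  atom 20: O, bond orders sum to 2 (valence 2) → 0 H
  atom 21: C, bond orders sum to 1 (valence 4) → 3 H
Totals → C:15, H:23, N:1, O:5.

C15H23NO5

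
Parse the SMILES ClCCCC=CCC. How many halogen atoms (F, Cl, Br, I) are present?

1

Halogen atoms appear at heavy-atom position 1 (1×Cl).
Other groups present: 1 alkene.
Halogen count: 1.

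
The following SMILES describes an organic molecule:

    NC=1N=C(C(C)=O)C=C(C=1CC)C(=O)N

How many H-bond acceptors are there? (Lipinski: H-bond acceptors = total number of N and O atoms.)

N atoms: 3; O atoms: 2.
Lipinski HBA = 3 + 2 = 5.

5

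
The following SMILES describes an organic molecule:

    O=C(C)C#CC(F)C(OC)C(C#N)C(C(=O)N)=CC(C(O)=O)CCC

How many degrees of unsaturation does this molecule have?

8

Molecular formula: C17H21FN2O5.
DoU = (2C + 2 + N − H − X) / 2, where X is the halogen count and O/S are ignored.
    = (2·17 + 2 + 2 − 21 − 1) / 2 = 16 / 2 = 8.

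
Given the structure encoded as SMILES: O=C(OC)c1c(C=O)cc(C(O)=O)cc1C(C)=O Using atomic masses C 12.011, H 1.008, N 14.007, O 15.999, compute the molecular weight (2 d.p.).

250.21 g/mol

First, the molecular formula is C12H10O6 (counting implicit H from valence).
  C: 12 × 12.011 = 144.132
  H: 10 × 1.008 = 10.080
  O: 6 × 15.999 = 95.994
Sum: 12×12.011 + 10×1.008 + 6×15.999 = 250.206 → 250.21 g/mol.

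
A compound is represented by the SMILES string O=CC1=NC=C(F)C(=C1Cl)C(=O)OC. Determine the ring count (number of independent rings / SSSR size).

In SMILES, each pair of matching ring-closure digits denotes one ring-closing bond; the number of such bonds equals the number of independent rings.
Ring-closure bonds here: 1.

1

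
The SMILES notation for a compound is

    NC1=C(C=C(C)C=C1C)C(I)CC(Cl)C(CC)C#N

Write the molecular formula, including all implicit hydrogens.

Walk through each heavy atom and fill implicit hydrogens from standard valence (C 4, N 3, O 2, S 2, halogen 1):
  atom 1: N, bond orders sum to 1 (valence 3) → 2 H
  atom 2: C, bond orders sum to 4 (valence 4) → 0 H
  atom 3: C, bond orders sum to 4 (valence 4) → 0 H
  atom 4: C, bond orders sum to 3 (valence 4) → 1 H
  atom 5: C, bond orders sum to 4 (valence 4) → 0 H
  atom 6: C, bond orders sum to 1 (valence 4) → 3 H
  atom 7: C, bond orders sum to 3 (valence 4) → 1 H
  atom 8: C, bond orders sum to 4 (valence 4) → 0 H
  atom 9: C, bond orders sum to 1 (valence 4) → 3 H
  atom 10: C, bond orders sum to 3 (valence 4) → 1 H
  atom 11: I (halogen, monovalent) → 0 H
  atom 12: C, bond orders sum to 2 (valence 4) → 2 H
  atom 13: C, bond orders sum to 3 (valence 4) → 1 H
  atom 14: Cl (halogen, monovalent) → 0 H
  atom 15: C, bond orders sum to 3 (valence 4) → 1 H
  atom 16: C, bond orders sum to 2 (valence 4) → 2 H
  atom 17: C, bond orders sum to 1 (valence 4) → 3 H
  atom 18: C, bond orders sum to 4 (valence 4) → 0 H
  atom 19: N, bond orders sum to 3 (valence 3) → 0 H
Totals → C:15, H:20, Cl:1, I:1, N:2.

C15H20ClIN2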